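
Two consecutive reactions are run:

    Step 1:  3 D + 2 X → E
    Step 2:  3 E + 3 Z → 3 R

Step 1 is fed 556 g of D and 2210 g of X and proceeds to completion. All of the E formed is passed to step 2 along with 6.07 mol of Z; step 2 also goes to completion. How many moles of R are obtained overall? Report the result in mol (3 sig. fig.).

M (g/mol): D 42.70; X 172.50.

Step 1:
n(D) = 556.0 / 42.70 = 13.02 mol
n(X) = 2210 / 172.50 = 12.81 mol
n/ν → D: 4.340, X: 6.405; D is limiting.
n(E) produced = (1/3) × 13.02 = 4.340 mol
Step 2:
n(E) available = 4.340 mol
n(Z) = 6.070 mol
n/ν → E: 1.447, Z: 2.023; E is limiting.
n(R) = (3/3) × 4.340 = 4.340 mol

4.34 mol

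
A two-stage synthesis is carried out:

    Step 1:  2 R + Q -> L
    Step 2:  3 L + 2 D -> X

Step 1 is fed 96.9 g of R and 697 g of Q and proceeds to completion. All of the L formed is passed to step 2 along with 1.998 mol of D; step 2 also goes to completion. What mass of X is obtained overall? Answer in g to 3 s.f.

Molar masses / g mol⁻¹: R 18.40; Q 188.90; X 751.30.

Step 1:
n(R) = 96.90 / 18.40 = 5.266 mol
n(Q) = 697.0 / 188.90 = 3.690 mol
n/ν → R: 2.633, Q: 3.690; R is limiting.
n(L) produced = (1/2) × 5.266 = 2.633 mol
Step 2:
n(L) available = 2.633 mol
n(D) = 1.998 mol
n/ν → L: 0.8777, D: 0.9990; L is limiting.
n(X) = (1/3) × 2.633 = 0.8777 mol
mass = 0.8777 × 751.30 = 659.4 g

659 g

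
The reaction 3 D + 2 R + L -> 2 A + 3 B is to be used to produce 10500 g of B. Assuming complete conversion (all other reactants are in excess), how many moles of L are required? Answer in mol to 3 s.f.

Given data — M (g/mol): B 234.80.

n(B) = 10500 / 234.80 = 44.72 mol
n(L) = (1/3) × 44.72 = 14.91 mol

14.9 mol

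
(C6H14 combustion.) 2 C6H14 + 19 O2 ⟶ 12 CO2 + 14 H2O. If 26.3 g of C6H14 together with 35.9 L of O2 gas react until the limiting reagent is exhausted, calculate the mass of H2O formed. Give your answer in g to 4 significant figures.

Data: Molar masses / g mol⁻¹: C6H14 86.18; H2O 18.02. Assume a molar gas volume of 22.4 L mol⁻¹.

21.28 g

n(C6H14) = 26.30 / 86.18 = 0.3052 mol
n(O2) = 35.90 / 22.4 = 1.603 mol
n/ν for C6H14 = 0.3052/2 = 0.1526
n/ν for O2 = 1.603/19 = 0.08437
Smallest n/ν is O2 → limiting reagent.
n(H2O) = (14/19) × 1.603 = 1.181 mol
mass = 1.181 × 18.02 = 21.28 g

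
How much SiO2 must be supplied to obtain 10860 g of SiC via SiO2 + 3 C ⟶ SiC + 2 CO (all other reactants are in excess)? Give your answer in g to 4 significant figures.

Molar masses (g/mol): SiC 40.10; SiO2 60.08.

16270 g

n(SiC) = 10860 / 40.10 = 270.8 mol
n(SiO2) = (1/1) × 270.8 = 270.8 mol
mass = 270.8 × 60.08 = 16270 g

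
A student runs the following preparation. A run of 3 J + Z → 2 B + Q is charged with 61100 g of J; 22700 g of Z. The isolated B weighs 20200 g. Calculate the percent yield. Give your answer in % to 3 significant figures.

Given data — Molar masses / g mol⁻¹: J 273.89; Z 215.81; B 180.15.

n(J) = 61100 / 273.89 = 223.1 mol
n(Z) = 22700 / 215.81 = 105.2 mol
n/ν for J = 223.1/3 = 74.37
n/ν for Z = 105.2/1 = 105.2
Smallest n/ν is J → limiting reagent.
theoretical n(B) = (2/3) × 223.1 = 148.7 mol → 26790 g
% yield = 20200 / 26790 × 100 = 75.40 %

75.4 %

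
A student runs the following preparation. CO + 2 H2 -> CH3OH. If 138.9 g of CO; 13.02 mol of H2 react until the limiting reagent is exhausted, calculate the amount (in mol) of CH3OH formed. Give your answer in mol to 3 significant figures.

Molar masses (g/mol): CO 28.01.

4.96 mol

n(CO) = 138.9 / 28.01 = 4.959 mol
n(H2) = 13.02 mol
n/ν for CO = 4.959/1 = 4.959
n/ν for H2 = 13.02/2 = 6.510
Smallest n/ν is CO → limiting reagent.
n(CH3OH) = (1/1) × 4.959 = 4.959 mol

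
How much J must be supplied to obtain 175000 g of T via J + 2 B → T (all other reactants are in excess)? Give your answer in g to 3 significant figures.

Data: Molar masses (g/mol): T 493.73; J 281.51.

99800 g

n(T) = 175000 / 493.73 = 354.4 mol
n(J) = (1/1) × 354.4 = 354.4 mol
mass = 354.4 × 281.51 = 99770 g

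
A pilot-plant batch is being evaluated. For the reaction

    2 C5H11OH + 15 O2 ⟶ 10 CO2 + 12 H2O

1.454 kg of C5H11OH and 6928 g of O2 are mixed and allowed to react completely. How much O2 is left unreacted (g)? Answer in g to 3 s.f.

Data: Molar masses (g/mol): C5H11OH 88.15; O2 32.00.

2970 g

n(C5H11OH) = 1.454×1000 / 88.15 = 16.49 mol
n(O2) = 6928 / 32.00 = 216.5 mol
n/ν for C5H11OH = 16.49/2 = 8.245
n/ν for O2 = 216.5/15 = 14.43
Smallest n/ν is C5H11OH → limiting reagent.
O2 consumed = (15/2) × 16.49 = 123.7 mol
O2 remaining = 216.5 − 123.7 = 92.80 mol
mass = 92.80 × 32.00 = 2970 g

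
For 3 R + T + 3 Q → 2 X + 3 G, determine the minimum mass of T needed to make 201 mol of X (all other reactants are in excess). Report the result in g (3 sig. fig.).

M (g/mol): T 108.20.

10900 g

n(X) = 201.0 mol
n(T) = (1/2) × 201.0 = 100.5 mol
mass = 100.5 × 108.20 = 10870 g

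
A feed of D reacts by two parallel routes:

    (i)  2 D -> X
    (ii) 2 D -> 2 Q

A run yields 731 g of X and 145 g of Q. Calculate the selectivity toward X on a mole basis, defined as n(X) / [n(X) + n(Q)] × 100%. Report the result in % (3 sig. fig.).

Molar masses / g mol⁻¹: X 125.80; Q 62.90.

n(X) = 731 / 125.80 = 5.811 mol
n(Q) = 145 / 62.90 = 2.305 mol
selectivity = 5.811/(5.811+2.305) × 100 = 71.60 %

71.6 %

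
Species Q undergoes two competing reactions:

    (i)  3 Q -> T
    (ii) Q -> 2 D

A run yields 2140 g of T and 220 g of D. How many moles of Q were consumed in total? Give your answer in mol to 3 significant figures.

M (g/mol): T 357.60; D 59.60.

19.8 mol

n(T) = 2140 / 357.60 = 5.984 mol
n(D) = 220 / 59.60 = 3.691 mol
n(Q) via (i) = (3/1)×5.984 = 17.95 mol
n(Q) via (ii) = (1/2)×3.691 = 1.846 mol
total n(Q) = 17.95 + 1.846 = 19.80 mol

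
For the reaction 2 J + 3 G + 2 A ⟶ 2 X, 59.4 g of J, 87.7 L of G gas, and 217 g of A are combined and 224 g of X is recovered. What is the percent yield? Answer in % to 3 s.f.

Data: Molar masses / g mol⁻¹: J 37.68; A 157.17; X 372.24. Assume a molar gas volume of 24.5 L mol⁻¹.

n(J) = 59.40 / 37.68 = 1.576 mol
n(G) = 87.70 / 24.5 = 3.580 mol
n(A) = 217.0 / 157.17 = 1.381 mol
n/ν → J: 0.7880, G: 1.193, A: 0.6905; A is limiting.
theoretical n(X) = (2/2) × 1.381 = 1.381 mol → 514.1 g
% yield = 224 / 514.1 × 100 = 43.57 %

43.6 %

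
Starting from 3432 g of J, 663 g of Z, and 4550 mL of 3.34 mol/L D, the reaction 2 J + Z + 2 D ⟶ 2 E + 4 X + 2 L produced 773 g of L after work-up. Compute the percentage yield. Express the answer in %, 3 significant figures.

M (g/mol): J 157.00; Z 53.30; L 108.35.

46.9 %

n(J) = 3432 / 157.00 = 21.86 mol
n(Z) = 663.0 / 53.30 = 12.44 mol
n(D) = 3.34 × 4550/1000 = 15.20 mol
n/ν for J = 21.86/2 = 10.93
n/ν for Z = 12.44/1 = 12.44
n/ν for D = 15.20/2 = 7.600
Smallest n/ν is D → limiting reagent.
theoretical n(L) = (2/2) × 15.20 = 15.20 mol → 1647 g
% yield = 773 / 1647 × 100 = 46.93 %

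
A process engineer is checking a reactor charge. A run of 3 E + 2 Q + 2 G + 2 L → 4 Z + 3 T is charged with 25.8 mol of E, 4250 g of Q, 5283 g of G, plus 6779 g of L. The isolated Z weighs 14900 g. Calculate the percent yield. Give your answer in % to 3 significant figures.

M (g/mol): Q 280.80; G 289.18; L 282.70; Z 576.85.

85.3 %

n(E) = 25.80 mol
n(Q) = 4250 / 280.80 = 15.14 mol
n(G) = 5283 / 289.18 = 18.27 mol
n(L) = 6779 / 282.70 = 23.98 mol
n/ν for E = 25.80/3 = 8.600
n/ν for Q = 15.14/2 = 7.570
n/ν for G = 18.27/2 = 9.135
n/ν for L = 23.98/2 = 11.99
Smallest n/ν is Q → limiting reagent.
theoretical n(Z) = (4/2) × 15.14 = 30.28 mol → 17470 g
% yield = 14900 / 17470 × 100 = 85.29 %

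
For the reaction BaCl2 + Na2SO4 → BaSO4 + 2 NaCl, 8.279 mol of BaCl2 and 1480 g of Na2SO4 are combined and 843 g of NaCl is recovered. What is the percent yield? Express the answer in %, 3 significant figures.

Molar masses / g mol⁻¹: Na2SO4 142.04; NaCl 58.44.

n(BaCl2) = 8.279 mol
n(Na2SO4) = 1480 / 142.04 = 10.42 mol
n/ν for BaCl2 = 8.279/1 = 8.279
n/ν for Na2SO4 = 10.42/1 = 10.42
Smallest n/ν is BaCl2 → limiting reagent.
theoretical n(NaCl) = (2/1) × 8.279 = 16.56 mol → 967.8 g
% yield = 843 / 967.8 × 100 = 87.10 %

87.1 %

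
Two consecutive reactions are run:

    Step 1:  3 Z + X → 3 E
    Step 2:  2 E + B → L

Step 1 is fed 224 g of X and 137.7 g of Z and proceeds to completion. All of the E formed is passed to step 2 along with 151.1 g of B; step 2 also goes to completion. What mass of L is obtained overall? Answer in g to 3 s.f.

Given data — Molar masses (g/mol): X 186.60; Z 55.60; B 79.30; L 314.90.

Step 1:
n(X) = 224.0 / 186.60 = 1.200 mol
n(Z) = 137.7 / 55.60 = 2.477 mol
n/ν for X = 1.200/1 = 1.200
n/ν for Z = 2.477/3 = 0.8257
Smallest n/ν is Z → limiting reagent.
n(E) produced = (3/3) × 2.477 = 2.477 mol
Step 2:
n(E) available = 2.477 mol
n(B) = 151.1 / 79.30 = 1.905 mol
n/ν for E = 2.477/2 = 1.239
n/ν for B = 1.905/1 = 1.905
Smallest n/ν is E → limiting reagent.
n(L) = (1/2) × 2.477 = 1.239 mol
mass = 1.239 × 314.90 = 390.2 g

390 g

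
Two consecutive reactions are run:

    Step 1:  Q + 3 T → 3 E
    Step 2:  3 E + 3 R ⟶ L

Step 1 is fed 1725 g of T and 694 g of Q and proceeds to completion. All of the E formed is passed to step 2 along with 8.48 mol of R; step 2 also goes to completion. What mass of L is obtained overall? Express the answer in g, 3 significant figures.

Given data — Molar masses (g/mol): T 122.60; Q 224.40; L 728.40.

Step 1:
n(T) = 1725 / 122.60 = 14.07 mol
n(Q) = 694.0 / 224.40 = 3.093 mol
n/ν → T: 4.690, Q: 3.093; Q is limiting.
n(E) produced = (3/1) × 3.093 = 9.279 mol
Step 2:
n(E) available = 9.279 mol
n(R) = 8.480 mol
n/ν → E: 3.093, R: 2.827; R is limiting.
n(L) = (1/3) × 8.480 = 2.827 mol
mass = 2.827 × 728.40 = 2059 g

2060 g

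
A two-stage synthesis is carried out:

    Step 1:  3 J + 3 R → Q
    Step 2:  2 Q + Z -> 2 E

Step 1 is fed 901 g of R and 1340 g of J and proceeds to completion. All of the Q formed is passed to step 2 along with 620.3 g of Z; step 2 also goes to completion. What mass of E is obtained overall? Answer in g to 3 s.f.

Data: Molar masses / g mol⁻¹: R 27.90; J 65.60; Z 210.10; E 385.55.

Step 1:
n(R) = 901.0 / 27.90 = 32.29 mol
n(J) = 1340 / 65.60 = 20.43 mol
n/ν for R = 32.29/3 = 10.76
n/ν for J = 20.43/3 = 6.810
Smallest n/ν is J → limiting reagent.
n(Q) produced = (1/3) × 20.43 = 6.810 mol
Step 2:
n(Q) available = 6.810 mol
n(Z) = 620.3 / 210.10 = 2.952 mol
n/ν for Q = 6.810/2 = 3.405
n/ν for Z = 2.952/1 = 2.952
Smallest n/ν is Z → limiting reagent.
n(E) = (2/1) × 2.952 = 5.904 mol
mass = 5.904 × 385.55 = 2276 g

2280 g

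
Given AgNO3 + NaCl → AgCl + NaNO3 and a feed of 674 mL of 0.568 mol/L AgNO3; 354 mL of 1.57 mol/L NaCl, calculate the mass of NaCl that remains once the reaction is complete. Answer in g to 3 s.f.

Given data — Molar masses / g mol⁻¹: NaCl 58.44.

10.1 g

n(AgNO3) = 0.568 × 674.0/1000 = 0.3828 mol
n(NaCl) = 1.57 × 354.0/1000 = 0.5558 mol
n/ν → AgNO3: 0.3828, NaCl: 0.5558; AgNO3 is limiting.
NaCl consumed = (1/1) × 0.3828 = 0.3828 mol
NaCl remaining = 0.5558 − 0.3828 = 0.1730 mol
mass = 0.1730 × 58.44 = 10.11 g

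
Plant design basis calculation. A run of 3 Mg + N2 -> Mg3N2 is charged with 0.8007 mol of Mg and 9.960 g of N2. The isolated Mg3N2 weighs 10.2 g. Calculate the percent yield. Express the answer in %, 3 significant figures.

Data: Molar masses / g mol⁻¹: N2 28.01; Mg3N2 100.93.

37.9 %

n(Mg) = 0.8007 mol
n(N2) = 9.960 / 28.01 = 0.3556 mol
n/ν → Mg: 0.2669, N2: 0.3556; Mg is limiting.
theoretical n(Mg3N2) = (1/3) × 0.8007 = 0.2669 mol → 26.94 g
% yield = 10.2 / 26.94 × 100 = 37.86 %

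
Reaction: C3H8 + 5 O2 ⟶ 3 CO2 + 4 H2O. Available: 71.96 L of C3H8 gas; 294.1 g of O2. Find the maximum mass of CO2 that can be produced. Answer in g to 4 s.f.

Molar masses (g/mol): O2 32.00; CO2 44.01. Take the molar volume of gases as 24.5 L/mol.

n(C3H8) = 71.96 / 24.5 = 2.937 mol
n(O2) = 294.1 / 32.00 = 9.191 mol
n/ν for C3H8 = 2.937/1 = 2.937
n/ν for O2 = 9.191/5 = 1.838
Smallest n/ν is O2 → limiting reagent.
n(CO2) = (3/5) × 9.191 = 5.515 mol
mass = 5.515 × 44.01 = 242.7 g

242.7 g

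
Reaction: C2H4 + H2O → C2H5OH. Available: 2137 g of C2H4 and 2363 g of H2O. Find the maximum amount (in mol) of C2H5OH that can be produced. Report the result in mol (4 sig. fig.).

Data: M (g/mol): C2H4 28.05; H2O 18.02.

76.19 mol

n(C2H4) = 2137 / 28.05 = 76.19 mol
n(H2O) = 2363 / 18.02 = 131.1 mol
n/ν for C2H4 = 76.19/1 = 76.19
n/ν for H2O = 131.1/1 = 131.1
Smallest n/ν is C2H4 → limiting reagent.
n(C2H5OH) = (1/1) × 76.19 = 76.19 mol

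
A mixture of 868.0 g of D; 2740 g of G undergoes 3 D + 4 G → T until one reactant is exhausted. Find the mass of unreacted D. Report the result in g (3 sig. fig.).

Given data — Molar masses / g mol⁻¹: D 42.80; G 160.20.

n(D) = 868.0 / 42.80 = 20.28 mol
n(G) = 2740 / 160.20 = 17.10 mol
n/ν for D = 20.28/3 = 6.760
n/ν for G = 17.10/4 = 4.275
Smallest n/ν is G → limiting reagent.
D consumed = (3/4) × 17.10 = 12.83 mol
D remaining = 20.28 − 12.83 = 7.450 mol
mass = 7.450 × 42.80 = 318.9 g

319 g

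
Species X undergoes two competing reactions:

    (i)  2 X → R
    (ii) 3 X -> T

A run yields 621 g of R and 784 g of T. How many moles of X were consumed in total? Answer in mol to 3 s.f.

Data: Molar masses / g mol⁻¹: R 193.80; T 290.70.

n(R) = 621 / 193.80 = 3.204 mol
n(T) = 784 / 290.70 = 2.697 mol
n(X) via (i) = (2/1)×3.204 = 6.408 mol
n(X) via (ii) = (3/1)×2.697 = 8.091 mol
total n(X) = 6.408 + 8.091 = 14.50 mol

14.5 mol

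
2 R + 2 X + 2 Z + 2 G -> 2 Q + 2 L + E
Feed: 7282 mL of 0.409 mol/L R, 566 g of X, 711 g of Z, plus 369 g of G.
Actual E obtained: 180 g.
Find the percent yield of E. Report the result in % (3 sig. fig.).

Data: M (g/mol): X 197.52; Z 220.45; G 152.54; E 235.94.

63.1 %

n(R) = 0.409 × 7282/1000 = 2.978 mol
n(X) = 566.0 / 197.52 = 2.866 mol
n(Z) = 711.0 / 220.45 = 3.225 mol
n(G) = 369.0 / 152.54 = 2.419 mol
n/ν → R: 1.489, X: 1.433, Z: 1.613, G: 1.210; G is limiting.
theoretical n(E) = (1/2) × 2.419 = 1.210 mol → 285.5 g
% yield = 180 / 285.5 × 100 = 63.05 %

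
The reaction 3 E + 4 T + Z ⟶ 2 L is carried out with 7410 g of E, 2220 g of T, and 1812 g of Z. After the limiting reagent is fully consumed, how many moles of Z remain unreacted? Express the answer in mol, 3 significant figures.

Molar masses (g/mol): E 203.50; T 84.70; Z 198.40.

n(E) = 7410 / 203.50 = 36.41 mol
n(T) = 2220 / 84.70 = 26.21 mol
n(Z) = 1812 / 198.40 = 9.133 mol
n/ν for E = 36.41/3 = 12.14
n/ν for T = 26.21/4 = 6.553
n/ν for Z = 9.133/1 = 9.133
Smallest n/ν is T → limiting reagent.
Z consumed = (1/4) × 26.21 = 6.553 mol
Z remaining = 9.133 − 6.553 = 2.580 mol

2.58 mol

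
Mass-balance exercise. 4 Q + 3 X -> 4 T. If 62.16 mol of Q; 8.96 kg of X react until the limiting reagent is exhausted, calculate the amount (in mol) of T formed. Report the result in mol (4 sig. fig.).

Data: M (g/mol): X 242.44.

49.28 mol

n(Q) = 62.16 mol
n(X) = 8.960×1000 / 242.44 = 36.96 mol
n/ν for Q = 62.16/4 = 15.54
n/ν for X = 36.96/3 = 12.32
Smallest n/ν is X → limiting reagent.
n(T) = (4/3) × 36.96 = 49.28 mol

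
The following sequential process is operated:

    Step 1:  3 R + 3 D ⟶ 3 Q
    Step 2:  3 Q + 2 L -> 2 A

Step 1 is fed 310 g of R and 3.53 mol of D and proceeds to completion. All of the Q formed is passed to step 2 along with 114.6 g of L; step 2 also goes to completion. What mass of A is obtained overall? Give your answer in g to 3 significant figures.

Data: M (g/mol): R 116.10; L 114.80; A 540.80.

540 g

Step 1:
n(R) = 310.0 / 116.10 = 2.670 mol
n(D) = 3.530 mol
n/ν for R = 2.670/3 = 0.8900
n/ν for D = 3.530/3 = 1.177
Smallest n/ν is R → limiting reagent.
n(Q) produced = (3/3) × 2.670 = 2.670 mol
Step 2:
n(Q) available = 2.670 mol
n(L) = 114.6 / 114.80 = 0.9983 mol
n/ν for Q = 2.670/3 = 0.8900
n/ν for L = 0.9983/2 = 0.4992
Smallest n/ν is L → limiting reagent.
n(A) = (2/2) × 0.9983 = 0.9983 mol
mass = 0.9983 × 540.80 = 539.9 g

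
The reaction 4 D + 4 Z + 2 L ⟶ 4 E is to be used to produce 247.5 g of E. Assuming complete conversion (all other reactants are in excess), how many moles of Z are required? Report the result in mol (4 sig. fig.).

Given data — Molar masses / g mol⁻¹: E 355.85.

n(E) = 247.5 / 355.85 = 0.6955 mol
n(Z) = (4/4) × 0.6955 = 0.6955 mol

0.6955 mol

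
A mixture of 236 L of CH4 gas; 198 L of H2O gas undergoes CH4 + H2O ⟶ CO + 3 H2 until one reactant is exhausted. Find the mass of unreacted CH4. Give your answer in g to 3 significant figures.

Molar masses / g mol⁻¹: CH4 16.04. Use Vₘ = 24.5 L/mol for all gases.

24.9 g

n(CH4) = 236.0 / 24.5 = 9.633 mol
n(H2O) = 198.0 / 24.5 = 8.082 mol
n/ν for CH4 = 9.633/1 = 9.633
n/ν for H2O = 8.082/1 = 8.082
Smallest n/ν is H2O → limiting reagent.
CH4 consumed = (1/1) × 8.082 = 8.082 mol
CH4 remaining = 9.633 − 8.082 = 1.551 mol
mass = 1.551 × 16.04 = 24.88 g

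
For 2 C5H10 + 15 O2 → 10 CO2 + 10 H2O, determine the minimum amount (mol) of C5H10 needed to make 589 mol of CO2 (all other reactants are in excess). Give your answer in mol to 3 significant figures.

n(CO2) = 589.0 mol
n(C5H10) = (2/10) × 589.0 = 117.8 mol

118 mol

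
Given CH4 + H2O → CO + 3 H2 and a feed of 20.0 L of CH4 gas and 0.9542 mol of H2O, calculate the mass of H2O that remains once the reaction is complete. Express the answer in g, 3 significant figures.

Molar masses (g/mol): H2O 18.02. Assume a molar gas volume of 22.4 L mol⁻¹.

1.11 g

n(CH4) = 20.00 / 22.4 = 0.8929 mol
n(H2O) = 0.9542 mol
n/ν for CH4 = 0.8929/1 = 0.8929
n/ν for H2O = 0.9542/1 = 0.9542
Smallest n/ν is CH4 → limiting reagent.
H2O consumed = (1/1) × 0.8929 = 0.8929 mol
H2O remaining = 0.9542 − 0.8929 = 0.06130 mol
mass = 0.06130 × 18.02 = 1.105 g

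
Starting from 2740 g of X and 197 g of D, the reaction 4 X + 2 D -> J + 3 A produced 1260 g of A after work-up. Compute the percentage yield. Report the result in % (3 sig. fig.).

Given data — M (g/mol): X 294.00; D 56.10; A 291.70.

82.0 %

n(X) = 2740 / 294.00 = 9.320 mol
n(D) = 197.0 / 56.10 = 3.512 mol
n/ν for X = 9.320/4 = 2.330
n/ν for D = 3.512/2 = 1.756
Smallest n/ν is D → limiting reagent.
theoretical n(A) = (3/2) × 3.512 = 5.268 mol → 1537 g
% yield = 1260 / 1537 × 100 = 81.98 %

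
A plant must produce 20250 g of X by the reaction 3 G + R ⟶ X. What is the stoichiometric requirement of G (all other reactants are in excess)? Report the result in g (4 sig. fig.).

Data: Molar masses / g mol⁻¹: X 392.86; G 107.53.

16630 g

n(X) = 20250 / 392.86 = 51.55 mol
n(G) = (3/1) × 51.55 = 154.7 mol
mass = 154.7 × 107.53 = 16630 g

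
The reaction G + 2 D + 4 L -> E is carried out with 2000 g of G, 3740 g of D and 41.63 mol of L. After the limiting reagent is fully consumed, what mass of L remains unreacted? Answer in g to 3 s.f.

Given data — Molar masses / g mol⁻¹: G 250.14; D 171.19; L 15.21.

n(G) = 2000 / 250.14 = 7.996 mol
n(D) = 3740 / 171.19 = 21.85 mol
n(L) = 41.63 mol
n/ν for G = 7.996/1 = 7.996
n/ν for D = 21.85/2 = 10.93
n/ν for L = 41.63/4 = 10.41
Smallest n/ν is G → limiting reagent.
L consumed = (4/1) × 7.996 = 31.98 mol
L remaining = 41.63 − 31.98 = 9.650 mol
mass = 9.650 × 15.21 = 146.8 g

147 g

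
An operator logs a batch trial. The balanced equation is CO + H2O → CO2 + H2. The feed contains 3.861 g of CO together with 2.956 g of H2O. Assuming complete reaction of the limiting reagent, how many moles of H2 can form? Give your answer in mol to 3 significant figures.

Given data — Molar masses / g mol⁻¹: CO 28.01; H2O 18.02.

0.138 mol

n(CO) = 3.861 / 28.01 = 0.1378 mol
n(H2O) = 2.956 / 18.02 = 0.1640 mol
n/ν → CO: 0.1378, H2O: 0.1640; CO is limiting.
n(H2) = (1/1) × 0.1378 = 0.1378 mol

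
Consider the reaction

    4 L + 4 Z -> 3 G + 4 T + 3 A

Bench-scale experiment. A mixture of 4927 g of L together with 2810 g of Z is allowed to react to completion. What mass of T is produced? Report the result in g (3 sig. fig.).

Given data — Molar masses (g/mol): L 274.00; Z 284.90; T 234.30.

2310 g

n(L) = 4927 / 274.00 = 17.98 mol
n(Z) = 2810 / 284.90 = 9.863 mol
n/ν for L = 17.98/4 = 4.495
n/ν for Z = 9.863/4 = 2.466
Smallest n/ν is Z → limiting reagent.
n(T) = (4/4) × 9.863 = 9.863 mol
mass = 9.863 × 234.30 = 2311 g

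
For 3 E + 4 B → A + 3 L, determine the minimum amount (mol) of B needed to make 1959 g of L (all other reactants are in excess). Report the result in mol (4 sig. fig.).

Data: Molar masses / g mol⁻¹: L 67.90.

n(L) = 1959 / 67.90 = 28.85 mol
n(B) = (4/3) × 28.85 = 38.47 mol

38.47 mol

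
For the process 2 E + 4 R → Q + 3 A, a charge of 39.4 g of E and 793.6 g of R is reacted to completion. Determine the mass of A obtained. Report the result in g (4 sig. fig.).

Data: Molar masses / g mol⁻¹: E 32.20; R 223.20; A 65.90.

121.0 g

n(E) = 39.40 / 32.20 = 1.224 mol
n(R) = 793.6 / 223.20 = 3.556 mol
n/ν → E: 0.6120, R: 0.8890; E is limiting.
n(A) = (3/2) × 1.224 = 1.836 mol
mass = 1.836 × 65.90 = 121.0 g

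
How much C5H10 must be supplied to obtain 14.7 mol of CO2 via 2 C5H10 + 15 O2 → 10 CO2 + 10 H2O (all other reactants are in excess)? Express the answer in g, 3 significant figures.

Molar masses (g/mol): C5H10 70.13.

n(CO2) = 14.70 mol
n(C5H10) = (2/10) × 14.70 = 2.940 mol
mass = 2.940 × 70.13 = 206.2 g

206 g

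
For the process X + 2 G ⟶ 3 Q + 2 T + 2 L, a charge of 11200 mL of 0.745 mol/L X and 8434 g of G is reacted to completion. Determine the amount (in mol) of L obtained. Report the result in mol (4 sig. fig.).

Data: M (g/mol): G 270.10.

n(X) = 0.745 × 11200/1000 = 8.344 mol
n(G) = 8434 / 270.10 = 31.23 mol
n/ν for X = 8.344/1 = 8.344
n/ν for G = 31.23/2 = 15.62
Smallest n/ν is X → limiting reagent.
n(L) = (2/1) × 8.344 = 16.69 mol

16.69 mol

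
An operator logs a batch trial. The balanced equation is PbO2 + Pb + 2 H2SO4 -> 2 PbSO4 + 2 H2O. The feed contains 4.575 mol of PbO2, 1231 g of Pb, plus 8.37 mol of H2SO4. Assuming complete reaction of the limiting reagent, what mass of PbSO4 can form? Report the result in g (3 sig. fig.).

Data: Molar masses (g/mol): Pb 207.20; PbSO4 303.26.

2540 g

n(PbO2) = 4.575 mol
n(Pb) = 1231 / 207.20 = 5.941 mol
n(H2SO4) = 8.370 mol
n/ν → PbO2: 4.575, Pb: 5.941, H2SO4: 4.185; H2SO4 is limiting.
n(PbSO4) = (2/2) × 8.370 = 8.370 mol
mass = 8.370 × 303.26 = 2538 g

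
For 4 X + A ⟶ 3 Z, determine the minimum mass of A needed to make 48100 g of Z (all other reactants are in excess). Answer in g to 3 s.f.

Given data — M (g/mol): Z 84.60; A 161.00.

n(Z) = 48100 / 84.60 = 568.6 mol
n(A) = (1/3) × 568.6 = 189.5 mol
mass = 189.5 × 161.00 = 30510 g

30500 g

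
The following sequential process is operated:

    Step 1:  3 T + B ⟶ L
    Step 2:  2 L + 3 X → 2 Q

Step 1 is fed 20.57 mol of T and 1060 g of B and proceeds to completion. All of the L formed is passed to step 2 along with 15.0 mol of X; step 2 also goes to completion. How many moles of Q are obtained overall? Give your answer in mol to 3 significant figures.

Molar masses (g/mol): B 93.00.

Step 1:
n(T) = 20.57 mol
n(B) = 1060 / 93.00 = 11.40 mol
n/ν → T: 6.857, B: 11.40; T is limiting.
n(L) produced = (1/3) × 20.57 = 6.857 mol
Step 2:
n(L) available = 6.857 mol
n(X) = 15.00 mol
n/ν → L: 3.429, X: 5.000; L is limiting.
n(Q) = (2/2) × 6.857 = 6.857 mol

6.86 mol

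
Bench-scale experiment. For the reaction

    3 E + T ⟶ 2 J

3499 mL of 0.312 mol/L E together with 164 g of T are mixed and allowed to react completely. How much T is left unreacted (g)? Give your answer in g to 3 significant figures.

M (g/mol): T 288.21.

59.1 g

n(E) = 0.312 × 3499/1000 = 1.092 mol
n(T) = 164.0 / 288.21 = 0.5690 mol
n/ν for E = 1.092/3 = 0.3640
n/ν for T = 0.5690/1 = 0.5690
Smallest n/ν is E → limiting reagent.
T consumed = (1/3) × 1.092 = 0.3640 mol
T remaining = 0.5690 − 0.3640 = 0.2050 mol
mass = 0.2050 × 288.21 = 59.08 g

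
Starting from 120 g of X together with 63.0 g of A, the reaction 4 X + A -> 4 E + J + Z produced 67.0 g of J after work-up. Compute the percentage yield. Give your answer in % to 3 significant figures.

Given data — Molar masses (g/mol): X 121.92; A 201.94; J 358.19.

76.0 %

n(X) = 120.0 / 121.92 = 0.9843 mol
n(A) = 63.00 / 201.94 = 0.3120 mol
n/ν → X: 0.2461, A: 0.3120; X is limiting.
theoretical n(J) = (1/4) × 0.9843 = 0.2461 mol → 88.15 g
% yield = 67.0 / 88.15 × 100 = 76.01 %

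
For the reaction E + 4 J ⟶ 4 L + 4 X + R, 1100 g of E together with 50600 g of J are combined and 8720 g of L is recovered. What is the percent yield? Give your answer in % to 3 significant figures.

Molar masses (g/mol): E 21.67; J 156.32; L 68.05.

n(E) = 1100 / 21.67 = 50.76 mol
n(J) = 50600 / 156.32 = 323.7 mol
n/ν → E: 50.76, J: 80.93; E is limiting.
theoretical n(L) = (4/1) × 50.76 = 203.0 mol → 13810 g
% yield = 8720 / 13810 × 100 = 63.14 %

63.1 %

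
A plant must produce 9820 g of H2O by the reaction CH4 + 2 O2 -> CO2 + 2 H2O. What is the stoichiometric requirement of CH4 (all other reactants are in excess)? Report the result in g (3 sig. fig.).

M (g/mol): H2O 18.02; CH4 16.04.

n(H2O) = 9820 / 18.02 = 545.0 mol
n(CH4) = (1/2) × 545.0 = 272.5 mol
mass = 272.5 × 16.04 = 4371 g

4370 g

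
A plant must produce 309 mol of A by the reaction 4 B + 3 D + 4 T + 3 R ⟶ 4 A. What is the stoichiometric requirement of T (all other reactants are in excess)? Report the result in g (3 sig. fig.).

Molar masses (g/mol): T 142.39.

n(A) = 309.0 mol
n(T) = (4/4) × 309.0 = 309.0 mol
mass = 309.0 × 142.39 = 44000 g

44000 g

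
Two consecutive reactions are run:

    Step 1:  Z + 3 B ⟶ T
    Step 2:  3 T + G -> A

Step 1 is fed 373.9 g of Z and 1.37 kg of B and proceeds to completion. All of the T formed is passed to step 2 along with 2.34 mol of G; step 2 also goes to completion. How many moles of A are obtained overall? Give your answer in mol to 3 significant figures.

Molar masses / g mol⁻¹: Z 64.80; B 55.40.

Step 1:
n(Z) = 373.9 / 64.80 = 5.770 mol
n(B) = 1.370×1000 / 55.40 = 24.73 mol
n/ν → Z: 5.770, B: 8.243; Z is limiting.
n(T) produced = (1/1) × 5.770 = 5.770 mol
Step 2:
n(T) available = 5.770 mol
n(G) = 2.340 mol
n/ν → T: 1.923, G: 2.340; T is limiting.
n(A) = (1/3) × 5.770 = 1.923 mol

1.92 mol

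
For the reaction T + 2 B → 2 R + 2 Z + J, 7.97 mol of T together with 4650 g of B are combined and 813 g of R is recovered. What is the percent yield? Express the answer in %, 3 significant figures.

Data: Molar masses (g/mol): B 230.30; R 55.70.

91.6 %

n(T) = 7.970 mol
n(B) = 4650 / 230.30 = 20.19 mol
n/ν for T = 7.970/1 = 7.970
n/ν for B = 20.19/2 = 10.10
Smallest n/ν is T → limiting reagent.
theoretical n(R) = (2/1) × 7.970 = 15.94 mol → 887.9 g
% yield = 813 / 887.9 × 100 = 91.56 %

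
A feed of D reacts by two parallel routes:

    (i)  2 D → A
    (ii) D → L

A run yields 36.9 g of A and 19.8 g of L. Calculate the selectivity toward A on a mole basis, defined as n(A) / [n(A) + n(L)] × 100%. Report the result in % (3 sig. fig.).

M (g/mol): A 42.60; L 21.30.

48.2 %

n(A) = 36.9 / 42.60 = 0.8662 mol
n(L) = 19.8 / 21.30 = 0.9296 mol
selectivity = 0.8662/(0.8662+0.9296) × 100 = 48.23 %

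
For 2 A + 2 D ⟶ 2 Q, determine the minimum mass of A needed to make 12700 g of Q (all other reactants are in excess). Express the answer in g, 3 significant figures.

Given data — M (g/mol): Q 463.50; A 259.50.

7110 g

n(Q) = 12700 / 463.50 = 27.40 mol
n(A) = (2/2) × 27.40 = 27.40 mol
mass = 27.40 × 259.50 = 7110 g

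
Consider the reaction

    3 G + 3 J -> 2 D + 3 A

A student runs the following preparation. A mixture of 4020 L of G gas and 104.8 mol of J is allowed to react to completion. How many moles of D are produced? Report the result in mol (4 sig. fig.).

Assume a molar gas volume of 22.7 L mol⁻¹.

n(G) = 4020 / 22.7 = 177.1 mol
n(J) = 104.8 mol
n/ν → G: 59.03, J: 34.93; J is limiting.
n(D) = (2/3) × 104.8 = 69.87 mol

69.87 mol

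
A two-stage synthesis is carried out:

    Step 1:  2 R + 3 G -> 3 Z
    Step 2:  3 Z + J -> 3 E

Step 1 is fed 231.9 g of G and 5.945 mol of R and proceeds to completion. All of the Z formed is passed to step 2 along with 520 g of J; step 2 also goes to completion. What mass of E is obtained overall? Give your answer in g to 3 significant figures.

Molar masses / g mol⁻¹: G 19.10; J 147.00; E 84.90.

757 g

Step 1:
n(G) = 231.9 / 19.10 = 12.14 mol
n(R) = 5.945 mol
n/ν for G = 12.14/3 = 4.047
n/ν for R = 5.945/2 = 2.973
Smallest n/ν is R → limiting reagent.
n(Z) produced = (3/2) × 5.945 = 8.918 mol
Step 2:
n(Z) available = 8.918 mol
n(J) = 520.0 / 147.00 = 3.537 mol
n/ν for Z = 8.918/3 = 2.973
n/ν for J = 3.537/1 = 3.537
Smallest n/ν is Z → limiting reagent.
n(E) = (3/3) × 8.918 = 8.918 mol
mass = 8.918 × 84.90 = 757.1 g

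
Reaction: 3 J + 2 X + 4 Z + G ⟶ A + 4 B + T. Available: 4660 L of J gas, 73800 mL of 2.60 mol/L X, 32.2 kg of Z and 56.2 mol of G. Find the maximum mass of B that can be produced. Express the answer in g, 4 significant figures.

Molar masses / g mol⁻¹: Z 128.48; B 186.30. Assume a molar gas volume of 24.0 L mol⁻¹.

41880 g

n(J) = 4660 / 24.0 = 194.2 mol
n(X) = 2.60 × 73800/1000 = 191.9 mol
n(Z) = 32.20×1000 / 128.48 = 250.6 mol
n(G) = 56.20 mol
n/ν → J: 64.73, X: 95.95, Z: 62.65, G: 56.20; G is limiting.
n(B) = (4/1) × 56.20 = 224.8 mol
mass = 224.8 × 186.30 = 41880 g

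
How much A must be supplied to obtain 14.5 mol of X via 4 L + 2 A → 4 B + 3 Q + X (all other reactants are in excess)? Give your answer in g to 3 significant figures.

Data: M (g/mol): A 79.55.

2310 g

n(X) = 14.50 mol
n(A) = (2/1) × 14.50 = 29.00 mol
mass = 29.00 × 79.55 = 2307 g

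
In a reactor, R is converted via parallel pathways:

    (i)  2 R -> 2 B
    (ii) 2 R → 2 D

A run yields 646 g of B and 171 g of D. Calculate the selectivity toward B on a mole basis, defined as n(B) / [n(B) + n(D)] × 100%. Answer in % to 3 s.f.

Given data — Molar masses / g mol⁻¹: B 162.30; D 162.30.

n(B) = 646 / 162.30 = 3.980 mol
n(D) = 171 / 162.30 = 1.054 mol
selectivity = 3.980/(3.980+1.054) × 100 = 79.06 %

79.1 %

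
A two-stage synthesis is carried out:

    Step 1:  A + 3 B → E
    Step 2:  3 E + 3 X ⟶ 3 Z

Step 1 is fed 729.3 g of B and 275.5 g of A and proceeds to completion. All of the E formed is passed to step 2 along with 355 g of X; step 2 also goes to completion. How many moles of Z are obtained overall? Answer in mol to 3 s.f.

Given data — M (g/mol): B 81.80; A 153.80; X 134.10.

1.79 mol

Step 1:
n(B) = 729.3 / 81.80 = 8.916 mol
n(A) = 275.5 / 153.80 = 1.791 mol
n/ν for B = 8.916/3 = 2.972
n/ν for A = 1.791/1 = 1.791
Smallest n/ν is A → limiting reagent.
n(E) produced = (1/1) × 1.791 = 1.791 mol
Step 2:
n(E) available = 1.791 mol
n(X) = 355.0 / 134.10 = 2.647 mol
n/ν for E = 1.791/3 = 0.5970
n/ν for X = 2.647/3 = 0.8823
Smallest n/ν is E → limiting reagent.
n(Z) = (3/3) × 1.791 = 1.791 mol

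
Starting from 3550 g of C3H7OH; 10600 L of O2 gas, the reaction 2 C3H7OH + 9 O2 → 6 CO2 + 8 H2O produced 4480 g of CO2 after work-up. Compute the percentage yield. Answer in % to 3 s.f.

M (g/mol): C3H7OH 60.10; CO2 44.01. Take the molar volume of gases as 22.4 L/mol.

57.4 %

n(C3H7OH) = 3550 / 60.10 = 59.07 mol
n(O2) = 10600 / 22.4 = 473.2 mol
n/ν for C3H7OH = 59.07/2 = 29.54
n/ν for O2 = 473.2/9 = 52.58
Smallest n/ν is C3H7OH → limiting reagent.
theoretical n(CO2) = (6/2) × 59.07 = 177.2 mol → 7799 g
% yield = 4480 / 7799 × 100 = 57.44 %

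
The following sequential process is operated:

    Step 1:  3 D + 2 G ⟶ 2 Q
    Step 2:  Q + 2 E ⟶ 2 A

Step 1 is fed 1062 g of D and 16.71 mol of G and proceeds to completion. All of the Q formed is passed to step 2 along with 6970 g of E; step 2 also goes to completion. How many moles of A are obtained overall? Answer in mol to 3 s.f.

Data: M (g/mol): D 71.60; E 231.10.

19.8 mol

Step 1:
n(D) = 1062 / 71.60 = 14.83 mol
n(G) = 16.71 mol
n/ν → D: 4.943, G: 8.355; D is limiting.
n(Q) produced = (2/3) × 14.83 = 9.887 mol
Step 2:
n(Q) available = 9.887 mol
n(E) = 6970 / 231.10 = 30.16 mol
n/ν → Q: 9.887, E: 15.08; Q is limiting.
n(A) = (2/1) × 9.887 = 19.77 mol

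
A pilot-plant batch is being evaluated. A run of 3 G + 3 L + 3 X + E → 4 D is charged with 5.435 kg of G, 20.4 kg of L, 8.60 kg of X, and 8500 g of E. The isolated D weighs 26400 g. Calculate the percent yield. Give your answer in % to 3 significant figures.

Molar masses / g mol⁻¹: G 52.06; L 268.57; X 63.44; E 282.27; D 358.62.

n(G) = 5.435×1000 / 52.06 = 104.4 mol
n(L) = 20.40×1000 / 268.57 = 75.96 mol
n(X) = 8.600×1000 / 63.44 = 135.6 mol
n(E) = 8500 / 282.27 = 30.11 mol
n/ν → G: 34.80, L: 25.32, X: 45.20, E: 30.11; L is limiting.
theoretical n(D) = (4/3) × 75.96 = 101.3 mol → 36330 g
% yield = 26400 / 36330 × 100 = 72.67 %

72.7 %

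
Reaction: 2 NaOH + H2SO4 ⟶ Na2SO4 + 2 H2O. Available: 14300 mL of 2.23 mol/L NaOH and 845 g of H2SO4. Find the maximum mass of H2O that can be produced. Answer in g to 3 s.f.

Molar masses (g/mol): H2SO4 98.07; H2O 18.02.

n(NaOH) = 2.23 × 14300/1000 = 31.89 mol
n(H2SO4) = 845.0 / 98.07 = 8.616 mol
n/ν for NaOH = 31.89/2 = 15.95
n/ν for H2SO4 = 8.616/1 = 8.616
Smallest n/ν is H2SO4 → limiting reagent.
n(H2O) = (2/1) × 8.616 = 17.23 mol
mass = 17.23 × 18.02 = 310.5 g

311 g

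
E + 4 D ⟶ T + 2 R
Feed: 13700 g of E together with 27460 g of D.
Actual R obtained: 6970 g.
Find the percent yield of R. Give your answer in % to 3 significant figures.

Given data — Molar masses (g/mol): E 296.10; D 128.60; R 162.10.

n(E) = 13700 / 296.10 = 46.27 mol
n(D) = 27460 / 128.60 = 213.5 mol
n/ν → E: 46.27, D: 53.38; E is limiting.
theoretical n(R) = (2/1) × 46.27 = 92.54 mol → 15000 g
% yield = 6970 / 15000 × 100 = 46.47 %

46.5 %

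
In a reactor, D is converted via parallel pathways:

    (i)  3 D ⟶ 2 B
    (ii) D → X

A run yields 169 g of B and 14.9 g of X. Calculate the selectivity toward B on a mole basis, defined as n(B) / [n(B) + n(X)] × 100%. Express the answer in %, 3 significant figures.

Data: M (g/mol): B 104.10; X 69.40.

88.3 %

n(B) = 169 / 104.10 = 1.623 mol
n(X) = 14.9 / 69.40 = 0.2147 mol
selectivity = 1.623/(1.623+0.2147) × 100 = 88.32 %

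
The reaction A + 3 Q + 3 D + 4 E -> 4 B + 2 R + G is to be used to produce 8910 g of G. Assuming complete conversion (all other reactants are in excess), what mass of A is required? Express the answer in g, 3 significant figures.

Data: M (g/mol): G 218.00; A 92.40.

3780 g

n(G) = 8910 / 218.00 = 40.87 mol
n(A) = (1/1) × 40.87 = 40.87 mol
mass = 40.87 × 92.40 = 3776 g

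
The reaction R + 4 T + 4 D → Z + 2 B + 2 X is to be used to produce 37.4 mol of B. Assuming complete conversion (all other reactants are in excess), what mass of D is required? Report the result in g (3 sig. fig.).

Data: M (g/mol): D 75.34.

n(B) = 37.40 mol
n(D) = (4/2) × 37.40 = 74.80 mol
mass = 74.80 × 75.34 = 5635 g

5640 g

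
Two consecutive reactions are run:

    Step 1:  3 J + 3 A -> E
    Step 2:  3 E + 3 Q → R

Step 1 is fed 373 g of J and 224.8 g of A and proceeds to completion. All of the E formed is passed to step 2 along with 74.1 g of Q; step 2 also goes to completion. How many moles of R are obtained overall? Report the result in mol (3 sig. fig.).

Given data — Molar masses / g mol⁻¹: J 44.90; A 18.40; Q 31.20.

Step 1:
n(J) = 373.0 / 44.90 = 8.307 mol
n(A) = 224.8 / 18.40 = 12.22 mol
n/ν for J = 8.307/3 = 2.769
n/ν for A = 12.22/3 = 4.073
Smallest n/ν is J → limiting reagent.
n(E) produced = (1/3) × 8.307 = 2.769 mol
Step 2:
n(E) available = 2.769 mol
n(Q) = 74.10 / 31.20 = 2.375 mol
n/ν for E = 2.769/3 = 0.9230
n/ν for Q = 2.375/3 = 0.7917
Smallest n/ν is Q → limiting reagent.
n(R) = (1/3) × 2.375 = 0.7917 mol

0.792 mol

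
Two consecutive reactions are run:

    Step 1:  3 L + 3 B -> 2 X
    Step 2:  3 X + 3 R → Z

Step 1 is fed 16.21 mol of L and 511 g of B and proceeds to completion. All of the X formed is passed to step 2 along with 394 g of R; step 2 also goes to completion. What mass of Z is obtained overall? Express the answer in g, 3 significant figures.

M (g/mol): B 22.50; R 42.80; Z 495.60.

Step 1:
n(L) = 16.21 mol
n(B) = 511.0 / 22.50 = 22.71 mol
n/ν → L: 5.403, B: 7.570; L is limiting.
n(X) produced = (2/3) × 16.21 = 10.81 mol
Step 2:
n(X) available = 10.81 mol
n(R) = 394.0 / 42.80 = 9.206 mol
n/ν → X: 3.603, R: 3.069; R is limiting.
n(Z) = (1/3) × 9.206 = 3.069 mol
mass = 3.069 × 495.60 = 1521 g

1520 g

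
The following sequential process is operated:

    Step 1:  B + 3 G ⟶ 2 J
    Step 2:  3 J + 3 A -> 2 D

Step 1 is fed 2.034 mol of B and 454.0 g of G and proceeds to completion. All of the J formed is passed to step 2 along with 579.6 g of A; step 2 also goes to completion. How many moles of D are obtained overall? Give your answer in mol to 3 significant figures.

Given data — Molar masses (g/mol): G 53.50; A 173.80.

2.22 mol

Step 1:
n(B) = 2.034 mol
n(G) = 454.0 / 53.50 = 8.486 mol
n/ν for B = 2.034/1 = 2.034
n/ν for G = 8.486/3 = 2.829
Smallest n/ν is B → limiting reagent.
n(J) produced = (2/1) × 2.034 = 4.068 mol
Step 2:
n(J) available = 4.068 mol
n(A) = 579.6 / 173.80 = 3.335 mol
n/ν for J = 4.068/3 = 1.356
n/ν for A = 3.335/3 = 1.112
Smallest n/ν is A → limiting reagent.
n(D) = (2/3) × 3.335 = 2.223 mol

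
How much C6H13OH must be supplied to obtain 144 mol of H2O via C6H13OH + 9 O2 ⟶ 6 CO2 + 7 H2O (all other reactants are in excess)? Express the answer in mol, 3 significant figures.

20.6 mol

n(H2O) = 144.0 mol
n(C6H13OH) = (1/7) × 144.0 = 20.57 mol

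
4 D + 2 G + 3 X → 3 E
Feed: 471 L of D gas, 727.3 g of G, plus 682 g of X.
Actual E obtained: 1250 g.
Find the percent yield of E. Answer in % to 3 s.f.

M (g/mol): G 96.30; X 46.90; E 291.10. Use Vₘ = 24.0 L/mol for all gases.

37.9 %

n(D) = 471.0 / 24.0 = 19.63 mol
n(G) = 727.3 / 96.30 = 7.552 mol
n(X) = 682.0 / 46.90 = 14.54 mol
n/ν for D = 19.63/4 = 4.908
n/ν for G = 7.552/2 = 3.776
n/ν for X = 14.54/3 = 4.847
Smallest n/ν is G → limiting reagent.
theoretical n(E) = (3/2) × 7.552 = 11.33 mol → 3298 g
% yield = 1250 / 3298 × 100 = 37.90 %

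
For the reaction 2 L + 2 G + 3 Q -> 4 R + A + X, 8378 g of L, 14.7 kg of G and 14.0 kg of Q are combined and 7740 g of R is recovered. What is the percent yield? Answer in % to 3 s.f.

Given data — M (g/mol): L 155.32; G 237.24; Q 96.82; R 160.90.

44.6 %

n(L) = 8378 / 155.32 = 53.94 mol
n(G) = 14.70×1000 / 237.24 = 61.96 mol
n(Q) = 14.00×1000 / 96.82 = 144.6 mol
n/ν for L = 53.94/2 = 26.97
n/ν for G = 61.96/2 = 30.98
n/ν for Q = 144.6/3 = 48.20
Smallest n/ν is L → limiting reagent.
theoretical n(R) = (4/2) × 53.94 = 107.9 mol → 17360 g
% yield = 7740 / 17360 × 100 = 44.59 %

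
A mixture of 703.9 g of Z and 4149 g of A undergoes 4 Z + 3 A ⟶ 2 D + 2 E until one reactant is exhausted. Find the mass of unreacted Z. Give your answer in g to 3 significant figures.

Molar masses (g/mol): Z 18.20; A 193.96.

n(Z) = 703.9 / 18.20 = 38.68 mol
n(A) = 4149 / 193.96 = 21.39 mol
n/ν → Z: 9.670, A: 7.130; A is limiting.
Z consumed = (4/3) × 21.39 = 28.52 mol
Z remaining = 38.68 − 28.52 = 10.16 mol
mass = 10.16 × 18.20 = 184.9 g

185 g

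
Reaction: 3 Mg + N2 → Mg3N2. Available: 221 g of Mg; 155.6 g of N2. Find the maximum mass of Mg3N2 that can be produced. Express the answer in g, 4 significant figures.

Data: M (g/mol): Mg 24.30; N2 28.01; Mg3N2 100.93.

n(Mg) = 221.0 / 24.30 = 9.095 mol
n(N2) = 155.6 / 28.01 = 5.555 mol
n/ν for Mg = 9.095/3 = 3.032
n/ν for N2 = 5.555/1 = 5.555
Smallest n/ν is Mg → limiting reagent.
n(Mg3N2) = (1/3) × 9.095 = 3.032 mol
mass = 3.032 × 100.93 = 306.0 g

306.0 g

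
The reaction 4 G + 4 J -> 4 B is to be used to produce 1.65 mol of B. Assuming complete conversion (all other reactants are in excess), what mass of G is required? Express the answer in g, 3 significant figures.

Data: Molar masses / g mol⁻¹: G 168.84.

279 g

n(B) = 1.650 mol
n(G) = (4/4) × 1.650 = 1.650 mol
mass = 1.650 × 168.84 = 278.6 g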